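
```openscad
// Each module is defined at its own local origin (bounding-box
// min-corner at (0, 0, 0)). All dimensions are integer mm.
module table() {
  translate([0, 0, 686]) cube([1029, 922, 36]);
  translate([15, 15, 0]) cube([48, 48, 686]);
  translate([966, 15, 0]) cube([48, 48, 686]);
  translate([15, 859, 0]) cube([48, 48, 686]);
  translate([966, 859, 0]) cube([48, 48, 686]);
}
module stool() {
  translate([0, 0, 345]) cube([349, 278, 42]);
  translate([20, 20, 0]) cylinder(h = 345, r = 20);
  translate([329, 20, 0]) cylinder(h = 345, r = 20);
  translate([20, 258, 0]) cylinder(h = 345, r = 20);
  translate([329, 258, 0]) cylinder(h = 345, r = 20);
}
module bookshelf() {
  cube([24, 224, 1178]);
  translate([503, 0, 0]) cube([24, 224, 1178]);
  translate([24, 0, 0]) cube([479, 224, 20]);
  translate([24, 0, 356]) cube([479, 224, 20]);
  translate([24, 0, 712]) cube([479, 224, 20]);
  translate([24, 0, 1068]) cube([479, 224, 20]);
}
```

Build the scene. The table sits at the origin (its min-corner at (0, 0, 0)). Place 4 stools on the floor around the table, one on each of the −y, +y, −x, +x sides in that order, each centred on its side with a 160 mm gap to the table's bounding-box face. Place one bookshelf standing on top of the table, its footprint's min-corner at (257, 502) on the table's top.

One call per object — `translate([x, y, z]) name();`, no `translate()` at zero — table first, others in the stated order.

table();
translate([340, -438, 0]) stool();
translate([340, 1082, 0]) stool();
translate([-509, 322, 0]) stool();
translate([1189, 322, 0]) stool();
translate([257, 502, 722]) bookshelf();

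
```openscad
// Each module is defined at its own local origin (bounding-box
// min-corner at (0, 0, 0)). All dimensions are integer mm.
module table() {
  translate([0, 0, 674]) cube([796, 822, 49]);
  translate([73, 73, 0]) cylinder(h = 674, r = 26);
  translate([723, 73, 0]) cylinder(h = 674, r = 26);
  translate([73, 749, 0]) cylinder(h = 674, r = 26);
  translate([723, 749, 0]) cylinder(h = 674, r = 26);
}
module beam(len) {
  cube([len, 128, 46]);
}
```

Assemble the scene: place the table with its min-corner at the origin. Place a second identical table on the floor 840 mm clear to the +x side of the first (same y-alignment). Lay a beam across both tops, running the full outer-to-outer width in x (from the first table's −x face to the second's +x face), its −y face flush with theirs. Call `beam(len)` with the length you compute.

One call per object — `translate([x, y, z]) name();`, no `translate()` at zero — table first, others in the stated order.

table();
translate([1636, 0, 0]) table();
translate([0, 0, 723]) beam(2432);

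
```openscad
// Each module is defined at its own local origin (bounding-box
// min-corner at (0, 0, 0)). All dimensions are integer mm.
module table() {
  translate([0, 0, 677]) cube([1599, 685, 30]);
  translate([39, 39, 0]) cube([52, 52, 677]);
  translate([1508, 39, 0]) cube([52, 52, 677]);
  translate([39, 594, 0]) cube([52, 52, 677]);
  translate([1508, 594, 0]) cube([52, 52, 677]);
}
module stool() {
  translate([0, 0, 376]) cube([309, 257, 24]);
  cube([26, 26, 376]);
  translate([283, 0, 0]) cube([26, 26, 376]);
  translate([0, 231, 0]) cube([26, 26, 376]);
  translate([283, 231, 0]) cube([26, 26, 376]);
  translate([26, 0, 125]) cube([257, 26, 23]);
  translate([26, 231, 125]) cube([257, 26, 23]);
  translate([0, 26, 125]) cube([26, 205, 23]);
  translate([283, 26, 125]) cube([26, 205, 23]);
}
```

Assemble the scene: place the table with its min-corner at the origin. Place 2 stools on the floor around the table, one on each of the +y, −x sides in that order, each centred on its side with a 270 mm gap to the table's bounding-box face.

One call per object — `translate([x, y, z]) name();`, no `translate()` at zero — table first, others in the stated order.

table();
translate([645, 955, 0]) stool();
translate([-579, 214, 0]) stool();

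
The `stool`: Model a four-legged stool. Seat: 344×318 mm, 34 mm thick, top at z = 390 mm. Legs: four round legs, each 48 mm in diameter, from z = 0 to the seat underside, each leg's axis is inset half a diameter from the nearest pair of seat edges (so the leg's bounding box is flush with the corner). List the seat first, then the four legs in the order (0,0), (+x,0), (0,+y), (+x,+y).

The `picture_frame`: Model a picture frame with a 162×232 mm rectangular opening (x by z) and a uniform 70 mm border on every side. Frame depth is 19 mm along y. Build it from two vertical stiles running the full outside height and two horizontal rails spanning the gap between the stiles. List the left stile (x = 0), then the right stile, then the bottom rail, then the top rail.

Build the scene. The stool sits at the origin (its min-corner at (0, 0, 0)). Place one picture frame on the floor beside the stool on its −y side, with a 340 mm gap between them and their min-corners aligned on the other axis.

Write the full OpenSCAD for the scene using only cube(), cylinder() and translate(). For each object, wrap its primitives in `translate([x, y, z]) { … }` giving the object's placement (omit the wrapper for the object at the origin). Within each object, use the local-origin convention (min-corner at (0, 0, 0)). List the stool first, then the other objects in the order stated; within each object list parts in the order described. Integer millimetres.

translate([0, 0, 356]) cube([344, 318, 34]);
translate([24, 24, 0]) cylinder(h = 356, r = 24);
translate([320, 24, 0]) cylinder(h = 356, r = 24);
translate([24, 294, 0]) cylinder(h = 356, r = 24);
translate([320, 294, 0]) cylinder(h = 356, r = 24);
translate([0, -359, 0]) {
  cube([70, 19, 372]);
  translate([232, 0, 0]) cube([70, 19, 372]);
  translate([70, 0, 0]) cube([162, 19, 70]);
  translate([70, 0, 302]) cube([162, 19, 70]);
}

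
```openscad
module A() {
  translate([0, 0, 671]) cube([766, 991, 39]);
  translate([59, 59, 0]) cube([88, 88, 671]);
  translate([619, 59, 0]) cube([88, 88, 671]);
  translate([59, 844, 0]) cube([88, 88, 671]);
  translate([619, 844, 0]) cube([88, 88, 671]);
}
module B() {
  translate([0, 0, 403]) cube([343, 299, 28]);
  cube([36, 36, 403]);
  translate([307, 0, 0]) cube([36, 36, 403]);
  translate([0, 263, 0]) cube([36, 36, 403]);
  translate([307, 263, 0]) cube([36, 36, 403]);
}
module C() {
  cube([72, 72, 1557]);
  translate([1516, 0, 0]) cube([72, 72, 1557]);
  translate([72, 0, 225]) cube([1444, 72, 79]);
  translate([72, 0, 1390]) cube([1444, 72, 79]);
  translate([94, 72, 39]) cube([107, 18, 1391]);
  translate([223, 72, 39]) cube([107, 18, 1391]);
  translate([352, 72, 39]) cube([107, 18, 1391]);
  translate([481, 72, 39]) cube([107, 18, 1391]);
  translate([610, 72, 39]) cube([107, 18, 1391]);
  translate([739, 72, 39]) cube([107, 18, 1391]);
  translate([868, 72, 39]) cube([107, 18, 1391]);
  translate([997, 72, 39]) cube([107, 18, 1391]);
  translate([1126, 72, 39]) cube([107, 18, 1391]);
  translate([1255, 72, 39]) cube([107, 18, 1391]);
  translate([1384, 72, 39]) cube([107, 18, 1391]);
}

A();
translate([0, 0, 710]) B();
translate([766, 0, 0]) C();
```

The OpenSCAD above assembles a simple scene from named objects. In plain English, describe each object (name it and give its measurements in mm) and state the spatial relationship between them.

A is a table with a 766×991 mm rectangular top, 39 mm thick, top surface at z = 710 mm, supported by four 88×88 mm square legs, each inset 59 mm from the nearest pair of top edges, running from the floor.

B is a four-legged stool. The seat is 343×299 mm, 28 mm thick, top at z = 431 mm. It stands on four square legs, each 36×36 mm in cross-section, from z = 0 to the seat underside, each flush with a corner of the seat.

C is a fence section. Two 72×72 mm posts, 1557 mm tall, stand on the floor with a clear span of 1444 mm between their inner faces. Two horizontal rails of 72×79 mm section span the gap between the posts with their undersides at z = 225 mm and z = 1390 mm, flush with the posts' −y face. 11 pickets, each 107 mm wide, 18 mm thick and 1391 mm tall, are fixed to the +y face of the rails with their bottoms at z = 39 mm, evenly spaced across the span with equal gaps (rounded down to the nearest mm) at the −x end and between each pair — any rounding remainder accumulates at the +x end.

The stool is on top of the table. The fence section is against the table's +x side, with their −y faces flush.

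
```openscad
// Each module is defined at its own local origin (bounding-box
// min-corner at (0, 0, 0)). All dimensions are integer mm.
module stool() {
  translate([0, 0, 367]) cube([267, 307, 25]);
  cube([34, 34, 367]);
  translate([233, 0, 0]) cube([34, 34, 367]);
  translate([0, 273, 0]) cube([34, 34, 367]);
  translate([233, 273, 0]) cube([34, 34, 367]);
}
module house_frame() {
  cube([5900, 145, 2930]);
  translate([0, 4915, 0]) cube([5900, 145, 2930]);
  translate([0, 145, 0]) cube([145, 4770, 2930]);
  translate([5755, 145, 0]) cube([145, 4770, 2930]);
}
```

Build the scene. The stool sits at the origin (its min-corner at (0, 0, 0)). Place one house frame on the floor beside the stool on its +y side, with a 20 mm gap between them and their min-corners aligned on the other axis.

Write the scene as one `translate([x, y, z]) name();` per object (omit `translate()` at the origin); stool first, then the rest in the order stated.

stool();
translate([0, 327, 0]) house_frame();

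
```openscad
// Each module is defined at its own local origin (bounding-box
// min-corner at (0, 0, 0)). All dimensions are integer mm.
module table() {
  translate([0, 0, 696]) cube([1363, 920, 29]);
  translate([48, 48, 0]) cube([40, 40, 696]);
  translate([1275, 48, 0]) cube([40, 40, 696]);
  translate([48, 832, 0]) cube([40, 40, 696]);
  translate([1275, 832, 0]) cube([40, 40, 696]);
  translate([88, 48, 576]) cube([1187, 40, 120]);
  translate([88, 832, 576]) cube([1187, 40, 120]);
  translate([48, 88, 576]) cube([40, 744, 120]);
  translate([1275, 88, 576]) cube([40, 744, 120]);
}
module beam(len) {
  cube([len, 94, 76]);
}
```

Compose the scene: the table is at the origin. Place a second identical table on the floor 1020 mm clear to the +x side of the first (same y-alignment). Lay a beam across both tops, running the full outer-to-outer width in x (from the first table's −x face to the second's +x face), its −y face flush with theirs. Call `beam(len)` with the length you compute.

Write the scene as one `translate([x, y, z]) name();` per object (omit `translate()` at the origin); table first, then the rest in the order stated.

table();
translate([2383, 0, 0]) table();
translate([0, 0, 725]) beam(3746);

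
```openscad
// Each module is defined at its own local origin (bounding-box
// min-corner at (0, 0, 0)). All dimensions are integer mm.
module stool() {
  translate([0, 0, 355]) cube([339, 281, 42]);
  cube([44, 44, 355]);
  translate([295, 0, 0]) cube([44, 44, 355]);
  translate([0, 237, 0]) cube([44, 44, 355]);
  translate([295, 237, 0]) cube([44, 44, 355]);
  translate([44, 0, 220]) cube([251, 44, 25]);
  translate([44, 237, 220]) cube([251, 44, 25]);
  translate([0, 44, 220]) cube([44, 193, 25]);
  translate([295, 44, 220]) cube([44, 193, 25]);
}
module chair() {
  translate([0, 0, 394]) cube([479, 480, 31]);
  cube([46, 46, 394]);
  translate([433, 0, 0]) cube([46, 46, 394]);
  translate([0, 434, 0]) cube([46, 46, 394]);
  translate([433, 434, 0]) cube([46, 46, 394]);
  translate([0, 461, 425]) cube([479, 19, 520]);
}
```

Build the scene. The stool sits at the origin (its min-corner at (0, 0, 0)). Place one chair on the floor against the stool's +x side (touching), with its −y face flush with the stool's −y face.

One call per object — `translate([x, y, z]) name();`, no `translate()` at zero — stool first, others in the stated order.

stool();
translate([339, 0, 0]) chair();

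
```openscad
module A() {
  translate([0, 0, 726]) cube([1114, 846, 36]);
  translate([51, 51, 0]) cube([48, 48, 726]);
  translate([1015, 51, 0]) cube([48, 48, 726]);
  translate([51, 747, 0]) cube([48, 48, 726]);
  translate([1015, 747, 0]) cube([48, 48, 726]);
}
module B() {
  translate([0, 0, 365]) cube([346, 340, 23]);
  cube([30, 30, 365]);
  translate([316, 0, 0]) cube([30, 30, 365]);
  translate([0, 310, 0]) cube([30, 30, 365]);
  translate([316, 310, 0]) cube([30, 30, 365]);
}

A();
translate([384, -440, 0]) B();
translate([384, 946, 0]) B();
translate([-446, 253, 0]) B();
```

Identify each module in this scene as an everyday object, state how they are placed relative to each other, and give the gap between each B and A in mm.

Each stool's nearest face is 100 mm from the table's bounding box.

A is a table. B is a stool. Three stools sit around the table at the −y, +y, −x sides. The gap between each stool and the table is 100 mm.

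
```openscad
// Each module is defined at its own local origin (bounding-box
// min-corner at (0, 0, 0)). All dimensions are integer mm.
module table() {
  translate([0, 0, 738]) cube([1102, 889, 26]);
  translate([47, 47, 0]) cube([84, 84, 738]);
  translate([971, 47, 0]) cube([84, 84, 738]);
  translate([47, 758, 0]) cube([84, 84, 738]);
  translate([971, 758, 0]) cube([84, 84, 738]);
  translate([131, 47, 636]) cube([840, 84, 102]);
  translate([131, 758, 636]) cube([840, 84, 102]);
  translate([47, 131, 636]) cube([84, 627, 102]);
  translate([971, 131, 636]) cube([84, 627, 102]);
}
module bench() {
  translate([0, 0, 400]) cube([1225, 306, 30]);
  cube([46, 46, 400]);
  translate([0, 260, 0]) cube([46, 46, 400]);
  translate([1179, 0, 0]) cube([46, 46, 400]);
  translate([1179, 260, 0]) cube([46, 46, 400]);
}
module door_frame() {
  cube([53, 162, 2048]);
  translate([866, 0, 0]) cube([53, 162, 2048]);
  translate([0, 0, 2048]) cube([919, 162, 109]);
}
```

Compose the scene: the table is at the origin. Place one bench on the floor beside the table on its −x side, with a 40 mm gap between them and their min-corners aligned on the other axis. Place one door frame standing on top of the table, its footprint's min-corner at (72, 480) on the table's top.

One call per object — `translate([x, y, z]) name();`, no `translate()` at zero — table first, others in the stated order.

table();
translate([-1265, 0, 0]) bench();
translate([72, 480, 764]) door_frame();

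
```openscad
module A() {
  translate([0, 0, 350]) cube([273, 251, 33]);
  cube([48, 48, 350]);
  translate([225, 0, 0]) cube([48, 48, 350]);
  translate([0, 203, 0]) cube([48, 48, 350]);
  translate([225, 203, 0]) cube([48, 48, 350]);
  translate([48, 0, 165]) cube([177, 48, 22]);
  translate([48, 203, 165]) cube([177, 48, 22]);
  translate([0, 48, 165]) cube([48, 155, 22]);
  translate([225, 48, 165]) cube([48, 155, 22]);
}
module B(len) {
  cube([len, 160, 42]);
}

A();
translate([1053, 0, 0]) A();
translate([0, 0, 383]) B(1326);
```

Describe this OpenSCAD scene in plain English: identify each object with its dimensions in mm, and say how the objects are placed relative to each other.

A is a four-legged stool. The seat is 273×251 mm, 33 mm thick, top at z = 383 mm. It stands on four square legs, each 48×48 mm in cross-section, from z = 0 to the seat underside, each flush with a corner of the seat. Four stretchers, 48 mm wide and 22 mm tall, connect adjacent legs with their undersides at z = 165 mm, each running between the inner faces of the legs it joins and aligned with the legs' outer faces on the other axis.

B is a rectangular beam 1326 mm long (x), 160 mm deep (y), 42 mm thick (z).

The beam spans the tops of two stools placed 780 mm apart, resting at z = 383 mm.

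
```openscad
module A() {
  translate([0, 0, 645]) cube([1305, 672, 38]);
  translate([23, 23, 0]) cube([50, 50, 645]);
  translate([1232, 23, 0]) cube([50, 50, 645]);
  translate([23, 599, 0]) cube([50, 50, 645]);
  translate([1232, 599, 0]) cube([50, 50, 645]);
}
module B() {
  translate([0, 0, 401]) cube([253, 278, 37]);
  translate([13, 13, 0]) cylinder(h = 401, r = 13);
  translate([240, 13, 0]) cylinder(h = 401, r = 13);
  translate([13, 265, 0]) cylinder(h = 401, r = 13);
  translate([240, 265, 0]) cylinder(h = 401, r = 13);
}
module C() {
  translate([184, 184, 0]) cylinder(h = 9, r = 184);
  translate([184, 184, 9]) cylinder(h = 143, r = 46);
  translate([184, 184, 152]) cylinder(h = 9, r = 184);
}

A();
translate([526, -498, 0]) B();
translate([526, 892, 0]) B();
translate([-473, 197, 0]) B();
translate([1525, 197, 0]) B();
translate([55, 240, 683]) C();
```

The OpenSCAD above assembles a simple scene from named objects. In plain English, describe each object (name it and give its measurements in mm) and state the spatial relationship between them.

A is a table with a 1305×672 mm rectangular top, 38 mm thick, top surface at z = 683 mm, supported by four 50×50 mm square legs, each inset 23 mm from the nearest pair of top edges, running from the floor.

B is a simple wooden stool: a rectangular seat 253 mm (x) by 278 mm (y), 37 mm thick, top face at z = 438 mm, on four round legs, each 26 mm in diameter. The legs rest on z = 0, each leg's axis is inset half a diameter from the nearest pair of seat edges (so the leg's bounding box is flush with the corner).

C is a spool: two coaxial disc flanges of radius 184 mm and thickness 9 mm, joined by a core cylinder of radius 46 mm and height 143 mm. The lower flange rests on z = 0 and the three cylinders share a vertical axis.

Four stools sit around the table at the −y, +y, −x, +x sides. The spool is on top of the table.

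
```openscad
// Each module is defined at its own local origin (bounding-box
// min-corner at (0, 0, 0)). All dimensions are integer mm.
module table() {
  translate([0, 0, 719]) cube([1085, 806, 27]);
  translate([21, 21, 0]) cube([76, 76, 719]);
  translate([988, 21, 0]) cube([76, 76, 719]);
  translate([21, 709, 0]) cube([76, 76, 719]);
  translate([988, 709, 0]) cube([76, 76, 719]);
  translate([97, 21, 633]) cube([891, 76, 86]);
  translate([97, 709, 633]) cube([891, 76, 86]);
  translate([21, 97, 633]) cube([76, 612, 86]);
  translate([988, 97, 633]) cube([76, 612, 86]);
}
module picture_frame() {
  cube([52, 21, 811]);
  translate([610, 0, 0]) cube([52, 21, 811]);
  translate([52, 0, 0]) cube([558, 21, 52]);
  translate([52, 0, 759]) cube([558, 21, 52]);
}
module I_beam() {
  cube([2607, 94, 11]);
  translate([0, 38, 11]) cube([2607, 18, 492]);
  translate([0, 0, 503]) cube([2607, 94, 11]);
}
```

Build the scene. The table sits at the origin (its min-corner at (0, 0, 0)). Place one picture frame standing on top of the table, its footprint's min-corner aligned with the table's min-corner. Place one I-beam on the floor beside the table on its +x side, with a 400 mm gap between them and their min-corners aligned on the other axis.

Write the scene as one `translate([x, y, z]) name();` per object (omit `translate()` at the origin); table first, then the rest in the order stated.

table();
translate([0, 0, 746]) picture_frame();
translate([1485, 0, 0]) I_beam();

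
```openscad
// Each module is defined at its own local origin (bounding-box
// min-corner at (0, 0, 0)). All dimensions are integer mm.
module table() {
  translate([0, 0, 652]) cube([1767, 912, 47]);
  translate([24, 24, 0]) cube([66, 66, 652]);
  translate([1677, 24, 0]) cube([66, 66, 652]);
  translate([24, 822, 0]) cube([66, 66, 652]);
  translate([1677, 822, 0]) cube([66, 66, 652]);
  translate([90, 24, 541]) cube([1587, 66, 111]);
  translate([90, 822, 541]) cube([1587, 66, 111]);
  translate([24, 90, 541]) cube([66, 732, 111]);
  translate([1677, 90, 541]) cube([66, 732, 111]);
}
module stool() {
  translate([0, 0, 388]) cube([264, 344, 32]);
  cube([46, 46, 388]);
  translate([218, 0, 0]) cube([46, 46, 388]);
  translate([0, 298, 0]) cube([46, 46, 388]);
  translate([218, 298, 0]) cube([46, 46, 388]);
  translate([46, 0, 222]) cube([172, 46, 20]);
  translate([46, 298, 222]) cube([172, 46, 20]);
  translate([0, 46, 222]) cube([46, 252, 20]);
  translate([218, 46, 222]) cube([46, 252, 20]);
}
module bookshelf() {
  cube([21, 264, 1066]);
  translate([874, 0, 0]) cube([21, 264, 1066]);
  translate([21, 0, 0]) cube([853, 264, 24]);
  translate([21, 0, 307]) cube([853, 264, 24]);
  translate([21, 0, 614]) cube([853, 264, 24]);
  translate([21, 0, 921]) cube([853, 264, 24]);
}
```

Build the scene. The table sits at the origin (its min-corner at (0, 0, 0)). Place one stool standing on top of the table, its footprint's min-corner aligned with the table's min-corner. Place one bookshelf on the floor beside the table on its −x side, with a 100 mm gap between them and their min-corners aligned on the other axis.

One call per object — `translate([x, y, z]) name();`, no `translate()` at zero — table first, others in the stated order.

table();
translate([0, 0, 699]) stool();
translate([-995, 0, 0]) bookshelf();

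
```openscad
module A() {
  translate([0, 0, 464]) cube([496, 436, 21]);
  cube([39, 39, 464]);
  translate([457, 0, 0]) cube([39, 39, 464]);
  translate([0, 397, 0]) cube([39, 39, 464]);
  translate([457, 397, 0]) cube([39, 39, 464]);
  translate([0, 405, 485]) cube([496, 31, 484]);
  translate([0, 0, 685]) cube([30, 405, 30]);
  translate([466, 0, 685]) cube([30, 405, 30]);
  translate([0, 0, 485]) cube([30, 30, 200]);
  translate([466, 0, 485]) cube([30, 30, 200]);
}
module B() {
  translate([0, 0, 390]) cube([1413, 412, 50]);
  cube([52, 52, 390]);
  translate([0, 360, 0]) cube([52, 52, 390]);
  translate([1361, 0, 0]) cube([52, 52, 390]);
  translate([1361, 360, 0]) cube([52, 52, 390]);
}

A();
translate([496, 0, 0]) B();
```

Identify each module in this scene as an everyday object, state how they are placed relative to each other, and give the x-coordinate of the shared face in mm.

A is a chair. B is a bench. The bench is against the chair's +x side, with their −y faces flush. The x-coordinate of the shared face is 496 mm.

The chair's +x face and the bench's −x face are both at x = 496 mm.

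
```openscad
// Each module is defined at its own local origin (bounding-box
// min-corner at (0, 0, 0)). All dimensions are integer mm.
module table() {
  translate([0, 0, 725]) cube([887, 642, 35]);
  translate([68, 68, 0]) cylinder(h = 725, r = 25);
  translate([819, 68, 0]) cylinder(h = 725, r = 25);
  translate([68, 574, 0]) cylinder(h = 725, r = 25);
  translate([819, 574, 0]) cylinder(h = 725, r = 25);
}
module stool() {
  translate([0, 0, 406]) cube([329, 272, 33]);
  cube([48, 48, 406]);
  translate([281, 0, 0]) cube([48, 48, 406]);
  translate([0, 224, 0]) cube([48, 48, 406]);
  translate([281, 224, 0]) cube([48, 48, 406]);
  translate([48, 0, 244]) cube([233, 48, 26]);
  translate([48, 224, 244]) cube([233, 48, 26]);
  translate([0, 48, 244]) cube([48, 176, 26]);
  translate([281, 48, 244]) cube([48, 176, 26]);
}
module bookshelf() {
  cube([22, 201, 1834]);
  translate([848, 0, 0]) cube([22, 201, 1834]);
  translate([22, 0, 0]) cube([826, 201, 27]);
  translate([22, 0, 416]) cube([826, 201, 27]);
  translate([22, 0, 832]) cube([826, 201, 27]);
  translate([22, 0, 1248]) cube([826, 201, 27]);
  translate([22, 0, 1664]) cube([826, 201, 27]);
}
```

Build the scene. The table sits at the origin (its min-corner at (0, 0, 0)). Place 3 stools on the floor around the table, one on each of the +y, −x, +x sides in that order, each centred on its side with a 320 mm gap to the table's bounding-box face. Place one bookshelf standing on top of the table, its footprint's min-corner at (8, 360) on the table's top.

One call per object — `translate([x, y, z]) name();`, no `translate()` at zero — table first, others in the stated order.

table();
translate([279, 962, 0]) stool();
translate([-649, 185, 0]) stool();
translate([1207, 185, 0]) stool();
translate([8, 360, 760]) bookshelf();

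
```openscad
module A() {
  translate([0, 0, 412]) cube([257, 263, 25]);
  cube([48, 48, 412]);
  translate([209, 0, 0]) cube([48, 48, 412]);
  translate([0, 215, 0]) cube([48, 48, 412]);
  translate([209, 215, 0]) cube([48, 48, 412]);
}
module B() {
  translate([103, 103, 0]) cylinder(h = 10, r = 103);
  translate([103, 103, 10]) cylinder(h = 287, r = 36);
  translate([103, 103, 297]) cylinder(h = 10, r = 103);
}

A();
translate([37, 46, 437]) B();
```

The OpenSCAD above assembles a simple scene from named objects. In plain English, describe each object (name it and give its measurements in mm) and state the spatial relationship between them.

A is a simple wooden stool: a rectangular seat 257 mm (x) by 263 mm (y), 25 mm thick, top face at z = 437 mm, on four square legs, each 48×48 mm in cross-section. The legs rest on z = 0, each flush with a corner of the seat.

B is a spool: two coaxial disc flanges of radius 103 mm and thickness 10 mm, joined by a core cylinder of radius 36 mm and height 287 mm. The lower flange rests on z = 0 and the three cylinders share a vertical axis.

The spool is on top of the stool.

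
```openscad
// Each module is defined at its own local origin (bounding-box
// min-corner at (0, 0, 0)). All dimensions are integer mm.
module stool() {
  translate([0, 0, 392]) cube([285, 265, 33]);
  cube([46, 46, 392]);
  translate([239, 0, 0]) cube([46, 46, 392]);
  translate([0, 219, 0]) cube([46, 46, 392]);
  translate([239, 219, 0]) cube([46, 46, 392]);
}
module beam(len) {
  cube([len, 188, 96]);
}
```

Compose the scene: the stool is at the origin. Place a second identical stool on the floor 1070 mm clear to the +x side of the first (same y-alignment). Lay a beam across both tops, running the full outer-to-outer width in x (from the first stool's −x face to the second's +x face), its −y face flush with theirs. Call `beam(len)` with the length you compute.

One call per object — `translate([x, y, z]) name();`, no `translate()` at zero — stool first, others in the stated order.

stool();
translate([1355, 0, 0]) stool();
translate([0, 0, 425]) beam(1640);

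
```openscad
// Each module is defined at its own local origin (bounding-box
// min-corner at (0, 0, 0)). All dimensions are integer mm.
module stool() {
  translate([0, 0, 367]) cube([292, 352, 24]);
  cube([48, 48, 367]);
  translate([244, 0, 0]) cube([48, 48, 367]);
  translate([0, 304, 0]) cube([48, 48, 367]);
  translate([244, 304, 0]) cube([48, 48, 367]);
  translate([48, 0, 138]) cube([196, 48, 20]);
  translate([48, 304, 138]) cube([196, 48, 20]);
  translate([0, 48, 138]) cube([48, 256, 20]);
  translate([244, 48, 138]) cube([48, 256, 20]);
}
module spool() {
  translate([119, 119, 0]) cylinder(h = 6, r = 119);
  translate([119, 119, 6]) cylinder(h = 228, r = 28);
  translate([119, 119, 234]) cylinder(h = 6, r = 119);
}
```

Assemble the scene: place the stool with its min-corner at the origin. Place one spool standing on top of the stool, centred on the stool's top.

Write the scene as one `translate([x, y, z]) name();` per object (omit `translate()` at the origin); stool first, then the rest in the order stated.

stool();
translate([27, 57, 391]) spool();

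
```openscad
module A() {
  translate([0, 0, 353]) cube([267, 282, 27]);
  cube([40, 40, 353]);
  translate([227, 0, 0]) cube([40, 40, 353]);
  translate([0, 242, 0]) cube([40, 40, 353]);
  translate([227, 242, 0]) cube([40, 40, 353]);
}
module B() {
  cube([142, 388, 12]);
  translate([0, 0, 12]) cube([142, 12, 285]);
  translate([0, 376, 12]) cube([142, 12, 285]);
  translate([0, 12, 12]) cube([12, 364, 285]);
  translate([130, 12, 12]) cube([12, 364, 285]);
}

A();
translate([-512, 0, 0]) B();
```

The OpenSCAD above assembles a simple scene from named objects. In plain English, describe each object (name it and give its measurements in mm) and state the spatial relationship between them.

A is a four-legged stool. The seat is a 267×282×27 mm slab whose top surface is at z = 380 mm; four square legs, each 40×40 mm in cross-section, run from the floor (z = 0) to the underside of the seat, each flush with a corner of the seat.

B is an open-topped rectangular box: outside dimensions 142×388×297 mm, with a uniform wall and base thickness of 12 mm. The base is a full 142×388 slab on the floor; four walls sit on top of the base. The front and back walls (the −y and +y sides) span the full width; the two side walls fit between them.

The open box is on the floor beside the stool on its −x side.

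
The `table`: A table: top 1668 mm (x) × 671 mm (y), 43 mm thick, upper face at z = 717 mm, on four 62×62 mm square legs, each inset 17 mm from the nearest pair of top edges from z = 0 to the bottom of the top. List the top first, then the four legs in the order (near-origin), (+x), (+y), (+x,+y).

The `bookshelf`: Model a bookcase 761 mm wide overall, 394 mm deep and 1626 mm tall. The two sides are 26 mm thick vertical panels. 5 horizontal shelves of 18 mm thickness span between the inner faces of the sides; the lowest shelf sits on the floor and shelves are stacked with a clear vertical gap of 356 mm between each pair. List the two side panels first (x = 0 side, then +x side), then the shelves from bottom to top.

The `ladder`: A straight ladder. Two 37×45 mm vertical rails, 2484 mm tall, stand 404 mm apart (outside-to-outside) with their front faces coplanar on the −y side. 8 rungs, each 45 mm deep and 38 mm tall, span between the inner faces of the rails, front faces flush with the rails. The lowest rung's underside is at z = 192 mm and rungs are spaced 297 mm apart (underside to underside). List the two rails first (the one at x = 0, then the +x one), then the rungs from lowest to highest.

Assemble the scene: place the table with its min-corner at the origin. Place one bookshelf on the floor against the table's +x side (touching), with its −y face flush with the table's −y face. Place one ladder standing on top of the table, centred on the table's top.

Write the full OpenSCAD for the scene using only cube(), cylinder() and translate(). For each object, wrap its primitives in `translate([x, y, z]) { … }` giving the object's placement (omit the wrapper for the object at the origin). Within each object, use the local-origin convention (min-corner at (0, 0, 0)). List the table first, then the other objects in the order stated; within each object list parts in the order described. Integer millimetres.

translate([0, 0, 674]) cube([1668, 671, 43]);
translate([17, 17, 0]) cube([62, 62, 674]);
translate([1589, 17, 0]) cube([62, 62, 674]);
translate([17, 592, 0]) cube([62, 62, 674]);
translate([1589, 592, 0]) cube([62, 62, 674]);
translate([1668, 0, 0]) {
  cube([26, 394, 1626]);
  translate([735, 0, 0]) cube([26, 394, 1626]);
  translate([26, 0, 0]) cube([709, 394, 18]);
  translate([26, 0, 374]) cube([709, 394, 18]);
  translate([26, 0, 748]) cube([709, 394, 18]);
  translate([26, 0, 1122]) cube([709, 394, 18]);
  translate([26, 0, 1496]) cube([709, 394, 18]);
}
translate([632, 313, 717]) {
  cube([37, 45, 2484]);
  translate([367, 0, 0]) cube([37, 45, 2484]);
  translate([37, 0, 192]) cube([330, 45, 38]);
  translate([37, 0, 489]) cube([330, 45, 38]);
  translate([37, 0, 786]) cube([330, 45, 38]);
  translate([37, 0, 1083]) cube([330, 45, 38]);
  translate([37, 0, 1380]) cube([330, 45, 38]);
  translate([37, 0, 1677]) cube([330, 45, 38]);
  translate([37, 0, 1974]) cube([330, 45, 38]);
  translate([37, 0, 2271]) cube([330, 45, 38]);
}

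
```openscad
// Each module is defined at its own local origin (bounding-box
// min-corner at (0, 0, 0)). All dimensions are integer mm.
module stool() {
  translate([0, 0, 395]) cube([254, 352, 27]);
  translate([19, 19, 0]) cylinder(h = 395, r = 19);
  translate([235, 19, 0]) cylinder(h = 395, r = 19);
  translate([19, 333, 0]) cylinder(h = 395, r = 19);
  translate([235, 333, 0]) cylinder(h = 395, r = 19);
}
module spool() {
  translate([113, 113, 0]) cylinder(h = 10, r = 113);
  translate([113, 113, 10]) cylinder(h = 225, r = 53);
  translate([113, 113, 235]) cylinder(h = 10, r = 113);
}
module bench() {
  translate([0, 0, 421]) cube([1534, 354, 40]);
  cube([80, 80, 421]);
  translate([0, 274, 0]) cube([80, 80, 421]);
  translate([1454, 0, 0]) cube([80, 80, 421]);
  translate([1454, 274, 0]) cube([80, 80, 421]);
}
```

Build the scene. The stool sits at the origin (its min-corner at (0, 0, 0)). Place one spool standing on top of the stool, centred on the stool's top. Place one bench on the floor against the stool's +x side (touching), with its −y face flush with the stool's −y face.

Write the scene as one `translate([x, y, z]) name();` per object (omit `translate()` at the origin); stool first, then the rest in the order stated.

stool();
translate([14, 63, 422]) spool();
translate([254, 0, 0]) bench();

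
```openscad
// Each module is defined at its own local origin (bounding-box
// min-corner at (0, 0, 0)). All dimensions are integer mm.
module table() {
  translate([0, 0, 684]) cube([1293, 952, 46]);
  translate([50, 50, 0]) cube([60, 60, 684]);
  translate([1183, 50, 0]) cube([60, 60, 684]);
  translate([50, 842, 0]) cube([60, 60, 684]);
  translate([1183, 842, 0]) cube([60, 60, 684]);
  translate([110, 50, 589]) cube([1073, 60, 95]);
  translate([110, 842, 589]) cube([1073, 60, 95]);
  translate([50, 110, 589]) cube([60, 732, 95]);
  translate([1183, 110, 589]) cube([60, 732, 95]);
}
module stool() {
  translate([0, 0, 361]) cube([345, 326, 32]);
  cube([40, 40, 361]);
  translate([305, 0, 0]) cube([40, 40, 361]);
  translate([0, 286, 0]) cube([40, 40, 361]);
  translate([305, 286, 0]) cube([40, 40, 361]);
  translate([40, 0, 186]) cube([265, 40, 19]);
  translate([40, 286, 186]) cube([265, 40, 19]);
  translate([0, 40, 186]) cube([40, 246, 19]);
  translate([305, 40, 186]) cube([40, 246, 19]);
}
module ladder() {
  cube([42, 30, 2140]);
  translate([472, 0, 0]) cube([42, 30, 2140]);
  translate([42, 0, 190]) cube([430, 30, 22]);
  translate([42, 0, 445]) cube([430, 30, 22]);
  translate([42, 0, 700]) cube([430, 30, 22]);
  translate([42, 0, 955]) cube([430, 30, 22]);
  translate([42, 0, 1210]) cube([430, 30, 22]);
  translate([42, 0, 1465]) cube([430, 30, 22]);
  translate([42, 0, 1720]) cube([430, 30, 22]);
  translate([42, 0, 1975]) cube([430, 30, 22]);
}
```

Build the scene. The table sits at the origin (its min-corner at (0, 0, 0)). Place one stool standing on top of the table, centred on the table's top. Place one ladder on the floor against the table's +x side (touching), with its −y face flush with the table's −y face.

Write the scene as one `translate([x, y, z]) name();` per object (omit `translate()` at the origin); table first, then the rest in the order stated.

table();
translate([474, 313, 730]) stool();
translate([1293, 0, 0]) ladder();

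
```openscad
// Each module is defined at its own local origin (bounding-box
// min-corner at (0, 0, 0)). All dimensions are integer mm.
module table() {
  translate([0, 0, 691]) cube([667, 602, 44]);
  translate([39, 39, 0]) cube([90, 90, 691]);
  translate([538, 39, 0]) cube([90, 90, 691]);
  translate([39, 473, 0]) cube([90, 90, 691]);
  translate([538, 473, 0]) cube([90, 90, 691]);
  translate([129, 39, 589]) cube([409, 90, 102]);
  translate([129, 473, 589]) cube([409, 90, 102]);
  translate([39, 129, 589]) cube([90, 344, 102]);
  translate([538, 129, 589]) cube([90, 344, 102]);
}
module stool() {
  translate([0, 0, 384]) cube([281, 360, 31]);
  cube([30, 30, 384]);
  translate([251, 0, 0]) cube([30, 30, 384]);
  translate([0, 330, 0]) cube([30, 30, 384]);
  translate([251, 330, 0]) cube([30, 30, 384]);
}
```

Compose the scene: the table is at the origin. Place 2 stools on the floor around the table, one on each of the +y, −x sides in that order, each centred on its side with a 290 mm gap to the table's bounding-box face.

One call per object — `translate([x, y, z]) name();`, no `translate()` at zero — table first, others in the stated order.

table();
translate([193, 892, 0]) stool();
translate([-571, 121, 0]) stool();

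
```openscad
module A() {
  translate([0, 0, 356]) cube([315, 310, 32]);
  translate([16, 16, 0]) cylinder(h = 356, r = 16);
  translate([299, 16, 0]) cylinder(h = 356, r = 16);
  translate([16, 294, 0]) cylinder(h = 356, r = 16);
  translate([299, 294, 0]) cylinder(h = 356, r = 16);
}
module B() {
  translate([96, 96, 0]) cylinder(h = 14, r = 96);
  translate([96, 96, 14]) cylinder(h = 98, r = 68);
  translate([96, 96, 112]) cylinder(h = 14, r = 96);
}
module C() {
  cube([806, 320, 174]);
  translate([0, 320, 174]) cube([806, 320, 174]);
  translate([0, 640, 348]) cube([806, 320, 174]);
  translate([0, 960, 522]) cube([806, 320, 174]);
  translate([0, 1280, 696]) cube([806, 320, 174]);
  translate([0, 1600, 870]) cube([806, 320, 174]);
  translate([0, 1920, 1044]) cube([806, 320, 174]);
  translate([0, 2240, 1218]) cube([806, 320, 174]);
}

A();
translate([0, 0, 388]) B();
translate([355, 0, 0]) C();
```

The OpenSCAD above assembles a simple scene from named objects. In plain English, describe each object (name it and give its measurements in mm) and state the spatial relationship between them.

A is a four-legged stool. The seat is a 315×310×32 mm slab whose top surface is at z = 388 mm; four round legs, each 32 mm in diameter, run from the floor (z = 0) to the underside of the seat, each leg's axis is inset half a diameter from the nearest pair of seat edges (so the leg's bounding box is flush with the corner).

B is a spool: two coaxial disc flanges of radius 96 mm and thickness 14 mm, joined by a core cylinder of radius 68 mm and height 98 mm. The lower flange rests on z = 0 and the three cylinders share a vertical axis.

C is a straight staircase of 8 solid steps. Each step is 806 mm wide (x), 320 mm deep (y, the going) and 174 mm tall (the rise). The first step rests on the floor; each subsequent step sits one going further in +y and one rise higher in +z, directly behind and above the previous step with no overlap.

The spool is on top of the stool. The staircase is on the floor beside the stool on its +x side.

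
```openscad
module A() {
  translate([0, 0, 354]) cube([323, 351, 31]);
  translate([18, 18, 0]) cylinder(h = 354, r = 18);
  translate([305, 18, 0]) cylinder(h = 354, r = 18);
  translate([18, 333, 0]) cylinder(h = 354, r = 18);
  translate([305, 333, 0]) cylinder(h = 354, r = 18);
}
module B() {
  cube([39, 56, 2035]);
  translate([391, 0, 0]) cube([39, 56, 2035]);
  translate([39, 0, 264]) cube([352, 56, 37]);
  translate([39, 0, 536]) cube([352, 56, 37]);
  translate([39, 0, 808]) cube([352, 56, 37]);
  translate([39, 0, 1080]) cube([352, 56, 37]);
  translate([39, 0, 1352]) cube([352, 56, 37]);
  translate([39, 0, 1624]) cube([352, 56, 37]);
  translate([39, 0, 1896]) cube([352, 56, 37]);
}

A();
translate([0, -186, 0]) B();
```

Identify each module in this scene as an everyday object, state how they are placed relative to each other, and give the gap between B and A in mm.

A is a stool. B is a ladder. The ladder is on the floor beside the stool on its −y side. The gap between the ladder and the stool is 130 mm.

The ladder's nearest face is 130 mm from the stool's −y face.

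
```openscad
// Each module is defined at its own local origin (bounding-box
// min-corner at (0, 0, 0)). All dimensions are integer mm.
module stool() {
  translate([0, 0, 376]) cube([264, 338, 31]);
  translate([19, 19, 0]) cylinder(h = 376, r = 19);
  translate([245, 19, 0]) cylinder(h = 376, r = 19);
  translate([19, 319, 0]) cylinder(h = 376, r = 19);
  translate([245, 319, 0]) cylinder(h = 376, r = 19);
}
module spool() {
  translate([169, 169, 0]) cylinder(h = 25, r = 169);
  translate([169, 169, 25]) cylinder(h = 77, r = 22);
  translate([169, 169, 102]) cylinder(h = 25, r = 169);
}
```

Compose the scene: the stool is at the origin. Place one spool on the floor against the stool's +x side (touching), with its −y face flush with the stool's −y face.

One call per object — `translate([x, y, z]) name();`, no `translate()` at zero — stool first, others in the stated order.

stool();
translate([264, 0, 0]) spool();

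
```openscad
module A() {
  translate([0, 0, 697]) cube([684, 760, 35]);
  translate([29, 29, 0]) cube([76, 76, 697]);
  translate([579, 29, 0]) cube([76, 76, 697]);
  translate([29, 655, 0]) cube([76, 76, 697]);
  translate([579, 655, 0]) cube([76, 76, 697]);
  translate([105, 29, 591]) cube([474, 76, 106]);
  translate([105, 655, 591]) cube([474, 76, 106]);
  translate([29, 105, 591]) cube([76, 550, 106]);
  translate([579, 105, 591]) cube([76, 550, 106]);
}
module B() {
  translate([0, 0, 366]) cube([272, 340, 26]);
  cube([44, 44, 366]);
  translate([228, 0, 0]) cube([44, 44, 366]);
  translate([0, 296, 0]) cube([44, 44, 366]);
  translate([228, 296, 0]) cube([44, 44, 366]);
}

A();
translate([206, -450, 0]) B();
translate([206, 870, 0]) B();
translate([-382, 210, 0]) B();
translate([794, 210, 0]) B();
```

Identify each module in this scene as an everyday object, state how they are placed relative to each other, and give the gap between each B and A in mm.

A is a table. B is a stool. Four stools sit around the table at the −y, +y, −x, +x sides. The gap between each stool and the table is 110 mm.

Each stool's nearest face is 110 mm from the table's bounding box.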